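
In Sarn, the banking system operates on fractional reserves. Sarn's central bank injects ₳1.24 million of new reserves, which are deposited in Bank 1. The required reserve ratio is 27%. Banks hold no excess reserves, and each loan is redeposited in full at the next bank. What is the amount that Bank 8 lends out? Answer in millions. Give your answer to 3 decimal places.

₳0.100 million

Each bank lends a fraction (1 − rr) = 0.7300 of the deposit it receives, so Bank 8 receives 1.24·0.7300^7 and lends 1.24·0.7300^8 ≈ 0.1000 million.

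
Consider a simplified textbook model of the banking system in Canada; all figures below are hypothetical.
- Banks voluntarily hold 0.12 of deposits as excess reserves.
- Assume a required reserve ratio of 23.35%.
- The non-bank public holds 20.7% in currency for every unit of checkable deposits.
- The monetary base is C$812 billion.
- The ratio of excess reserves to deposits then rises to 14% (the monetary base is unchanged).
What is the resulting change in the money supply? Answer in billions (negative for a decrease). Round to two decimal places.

Initially m₁ = (1 + 0.207) / (0.2335 + 0.12 + 0.207) ≈ 2.153434, so M₁ = 2.153434 × 812 ≈ 1748.5884 billion.
After the change m₂ = (1 + 0.207) / (0.2335 + 0.14 + 0.207) ≈ 2.079242, so M₂ = 2.079242 × 812 ≈ 1688.3445 billion.
ΔM = M₂ − M₁ = 1688.3445 − 1748.5884 = -60.2439 billion.

-60.24 billion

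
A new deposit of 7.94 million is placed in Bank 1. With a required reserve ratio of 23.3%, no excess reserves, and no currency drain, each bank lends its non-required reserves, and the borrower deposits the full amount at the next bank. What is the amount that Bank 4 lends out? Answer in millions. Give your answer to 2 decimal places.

2.75 million

Each bank lends a fraction (1 − rr) = 0.7670 of the deposit it receives, so Bank 4 receives 7.94·0.7670^3 and lends 7.94·0.7670^4 ≈ 2.7479 million.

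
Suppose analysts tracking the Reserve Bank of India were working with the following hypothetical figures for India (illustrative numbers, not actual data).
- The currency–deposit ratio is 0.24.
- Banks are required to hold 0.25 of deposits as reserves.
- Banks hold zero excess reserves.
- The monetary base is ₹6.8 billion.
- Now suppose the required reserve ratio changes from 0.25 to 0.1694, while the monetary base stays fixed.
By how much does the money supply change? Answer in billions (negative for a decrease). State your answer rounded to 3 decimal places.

₹3.388 billion

Initially m₁ = (1 + 0.24) / (0.25 + 0.24) ≈ 2.53061, so M₁ = 2.53061 × 6.8 ≈ 17.2081 billion.
After the change m₂ = (1 + 0.24) / (0.1694 + 0.24) ≈ 3.02882, so M₂ = 3.02882 × 6.8 ≈ 20.596 billion.
ΔM = M₂ − M₁ = 20.596 − 17.2081 = 3.3879 billion.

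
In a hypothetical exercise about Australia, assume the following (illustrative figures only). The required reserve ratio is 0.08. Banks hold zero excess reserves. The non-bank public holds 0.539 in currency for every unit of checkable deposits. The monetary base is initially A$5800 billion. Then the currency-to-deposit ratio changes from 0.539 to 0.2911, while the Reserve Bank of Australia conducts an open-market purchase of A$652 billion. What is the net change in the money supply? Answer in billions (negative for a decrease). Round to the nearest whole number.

A$8027 billion

Before: m₁ = (1 + 0.539) / (0.08 + 0.539) ≈ 2.48627, MB₁ = 5800, so M₁ = 2.48627 × 5800 = 14420.366 billion.
After: m₂ = (1 + 0.2911) / (0.08 + 0.2911) ≈ 3.47912, MB₂ = 5800 + 652 = 6452, so M₂ = 3.47912 × 6452 ≈ 22447.2822 billion.
ΔM = M₂ − M₁ = 22447.2822 − 14420.366 = 8026.9162 billion.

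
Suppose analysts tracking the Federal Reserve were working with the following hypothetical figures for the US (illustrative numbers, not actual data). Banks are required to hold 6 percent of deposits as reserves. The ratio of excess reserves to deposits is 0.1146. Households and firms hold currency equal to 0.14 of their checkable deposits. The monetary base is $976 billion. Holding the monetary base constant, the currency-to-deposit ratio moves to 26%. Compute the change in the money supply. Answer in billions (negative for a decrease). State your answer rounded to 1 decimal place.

Initially m₁ = (1 + 0.14) / (0.06 + 0.1146 + 0.14) ≈ 3.62365, so M₁ = 3.62365 × 976 = 3536.6824 billion.
After the change m₂ = (1 + 0.26) / (0.06 + 0.1146 + 0.26) ≈ 2.89922, so M₂ = 2.89922 × 976 ≈ 2829.6387 billion.
ΔM = M₂ − M₁ = 2829.6387 − 3536.6824 = -707.0437 billion.

-707.0 billion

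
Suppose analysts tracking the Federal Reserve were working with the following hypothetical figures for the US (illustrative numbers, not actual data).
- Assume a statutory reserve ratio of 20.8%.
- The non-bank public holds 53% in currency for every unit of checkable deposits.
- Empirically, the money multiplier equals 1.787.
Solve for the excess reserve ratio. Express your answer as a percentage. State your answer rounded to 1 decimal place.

11.8%

Using m = 1.787. Since m = (1 + c)/(c + rr + e), the denominator satisfies c + rr + e = (1 + c)/m = (1 + 0.53) / 1.787 ≈ 0.856184.
With c = 0.53 and rr = 0.208, the excess reserve ratio is 0.856184 − 0.53 − 0.208 = 0.118184.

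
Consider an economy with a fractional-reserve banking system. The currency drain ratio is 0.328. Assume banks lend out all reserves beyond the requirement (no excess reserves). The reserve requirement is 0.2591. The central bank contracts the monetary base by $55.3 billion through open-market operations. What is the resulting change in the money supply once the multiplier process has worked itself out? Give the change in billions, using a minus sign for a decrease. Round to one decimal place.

The money multiplier is m = (1 + c) / (rr + c) = (1 + 0.328) / (0.2591 + 0.328) ≈ 2.2620.
The sale removes 55.3 billion of base, so ΔM = m × ΔMB = 2.2620 × (−55.3) = -125.0886 billion.

-125.1 billion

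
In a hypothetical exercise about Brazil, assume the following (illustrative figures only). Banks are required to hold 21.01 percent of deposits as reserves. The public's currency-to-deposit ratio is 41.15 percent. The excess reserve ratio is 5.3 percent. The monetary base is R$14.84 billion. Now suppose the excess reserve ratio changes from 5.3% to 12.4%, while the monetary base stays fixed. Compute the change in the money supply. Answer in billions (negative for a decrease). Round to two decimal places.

Initially m₁ = (1 + 0.4115) / (0.2101 + 0.053 + 0.4115) ≈ 2.09235, so M₁ = 2.09235 × 14.84 ≈ 31.0505 billion.
After the change m₂ = (1 + 0.4115) / (0.2101 + 0.124 + 0.4115) ≈ 1.89311, so M₂ = 1.89311 × 14.84 ≈ 28.0938 billion.
ΔM = M₂ − M₁ = 28.0938 − 31.0505 = -2.9567 billion.

-2.96 billion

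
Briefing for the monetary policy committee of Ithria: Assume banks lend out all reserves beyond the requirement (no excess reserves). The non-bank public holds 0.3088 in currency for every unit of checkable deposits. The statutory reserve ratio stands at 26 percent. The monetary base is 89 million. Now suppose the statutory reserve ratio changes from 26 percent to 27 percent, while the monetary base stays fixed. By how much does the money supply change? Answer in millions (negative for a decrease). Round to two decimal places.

Initially m₁ = (1 + 0.3088) / (0.26 + 0.3088) ≈ 2.30098, so M₁ = 2.30098 × 89 ≈ 204.7872 million.
After the change m₂ = (1 + 0.3088) / (0.27 + 0.3088) ≈ 2.26123, so M₂ = 2.26123 × 89 ≈ 201.2495 million.
ΔM = M₂ − M₁ = 201.2495 − 204.7872 = -3.5377 million.

-3.54 million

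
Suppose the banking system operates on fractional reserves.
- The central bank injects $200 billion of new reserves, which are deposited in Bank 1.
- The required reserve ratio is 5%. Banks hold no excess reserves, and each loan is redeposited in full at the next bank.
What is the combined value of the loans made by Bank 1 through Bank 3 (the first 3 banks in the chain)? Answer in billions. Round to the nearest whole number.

$542 billion

Bank i lends (1 − rr)^i of the original deposit: Bank 1 lends 200·0.9500 = 190.0000, Bank 2 lends 200·0.9500² = 180.5000, and so on.
Summing a geometric series: total = 200·[0.9500·(1 − 0.9500^3) / (1 − 0.9500)] = 541.9750 billion.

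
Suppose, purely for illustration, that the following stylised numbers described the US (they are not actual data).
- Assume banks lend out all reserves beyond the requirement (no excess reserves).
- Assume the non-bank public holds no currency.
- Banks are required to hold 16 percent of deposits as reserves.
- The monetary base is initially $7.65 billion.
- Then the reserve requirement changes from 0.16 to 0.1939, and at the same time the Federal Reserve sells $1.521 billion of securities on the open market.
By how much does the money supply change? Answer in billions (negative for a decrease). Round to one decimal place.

Before: m₁ = 1 / (0.16) = 6.25, MB₁ = 7.65, so M₁ = 6.25 × 7.65 = 47.8125 billion.
After: m₂ = 1 / (0.1939) ≈ 5.1573, MB₂ = 7.65 − 1.521 = 6.129, so M₂ = 5.1573 × 6.129 ≈ 31.6091 billion.
ΔM = M₂ − M₁ = 31.6091 − 47.8125 = -16.2034 billion.

-16.2 billion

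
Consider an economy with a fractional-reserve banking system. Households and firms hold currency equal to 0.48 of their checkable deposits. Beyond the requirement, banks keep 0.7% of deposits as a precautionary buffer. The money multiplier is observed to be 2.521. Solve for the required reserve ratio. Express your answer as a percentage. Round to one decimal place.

10.0%

Using m = 2.521. Since m = (1 + c)/(c + rr + e), the denominator satisfies c + rr + e = (1 + c)/m = (1 + 0.48) / 2.521 ≈ 0.587069.
With c = 0.48 and e = 0.007, the required reserve ratio is 0.587069 − 0.48 − 0.007 = 0.100069.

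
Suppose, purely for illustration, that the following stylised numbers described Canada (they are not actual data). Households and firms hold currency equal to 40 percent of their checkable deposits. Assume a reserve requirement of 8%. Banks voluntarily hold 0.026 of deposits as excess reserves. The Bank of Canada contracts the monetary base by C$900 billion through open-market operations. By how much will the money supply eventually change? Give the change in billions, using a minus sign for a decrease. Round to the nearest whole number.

The money multiplier is m = (1 + c) / (rr + e + c) = (1 + 0.4) / (0.08 + 0.026 + 0.4) ≈ 2.7668.
The sale removes 900 billion of base, so ΔM = m × ΔMB = 2.7668 × (−900) = -2490.12 billion.

-2490 billion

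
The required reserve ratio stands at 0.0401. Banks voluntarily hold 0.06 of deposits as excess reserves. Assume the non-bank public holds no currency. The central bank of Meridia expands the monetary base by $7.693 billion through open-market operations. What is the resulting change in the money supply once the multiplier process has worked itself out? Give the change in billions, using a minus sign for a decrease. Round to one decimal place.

$76.9 billion

The money multiplier is m = 1 / (rr + e) = 1 / (0.0401 + 0.06) ≈ 9.99.
The purchase adds 7.693 billion of base, so ΔM = m × ΔMB = 9.99 × (+7.693) ≈ 76.8531 billion.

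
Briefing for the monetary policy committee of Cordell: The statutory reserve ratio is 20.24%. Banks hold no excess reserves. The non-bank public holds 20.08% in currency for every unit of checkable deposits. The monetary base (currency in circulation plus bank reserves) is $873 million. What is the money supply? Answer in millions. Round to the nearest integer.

The money multiplier is m = (1 + c) / (rr + c) = (1 + 0.2008) / (0.2024 + 0.2008) ≈ 2.9782.
So M = m × MB = 2.9782 × 873 = 2599.9686 million.

$2600 million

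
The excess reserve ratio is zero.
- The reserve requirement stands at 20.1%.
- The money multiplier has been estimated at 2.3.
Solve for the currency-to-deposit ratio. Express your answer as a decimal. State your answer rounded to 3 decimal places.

Using m = 2.3. From m = (1 + c)/(c + rr + e), rearranging gives 1 + c = m·(c + rr + e), so c·(1 − m) = m·(rr + e) − 1.
Hence c = [m·(rr + e) − 1]/(1 − m) = [2.3 × (0.201 + 0) − 1] / (1 − 2.3) ≈ 0.413615.

0.414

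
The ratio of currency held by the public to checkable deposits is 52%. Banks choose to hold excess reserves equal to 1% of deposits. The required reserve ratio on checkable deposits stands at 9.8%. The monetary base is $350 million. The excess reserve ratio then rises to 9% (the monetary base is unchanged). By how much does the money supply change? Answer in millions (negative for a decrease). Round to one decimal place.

-95.7 million

Initially m₁ = (1 + 0.52) / (0.098 + 0.01 + 0.52) ≈ 2.42038, so M₁ = 2.42038 × 350 = 847.133 million.
After the change m₂ = (1 + 0.52) / (0.098 + 0.09 + 0.52) ≈ 2.14689, so M₂ = 2.14689 × 350 = 751.4115 million.
ΔM = M₂ − M₁ = 751.4115 − 847.133 = -95.7215 million.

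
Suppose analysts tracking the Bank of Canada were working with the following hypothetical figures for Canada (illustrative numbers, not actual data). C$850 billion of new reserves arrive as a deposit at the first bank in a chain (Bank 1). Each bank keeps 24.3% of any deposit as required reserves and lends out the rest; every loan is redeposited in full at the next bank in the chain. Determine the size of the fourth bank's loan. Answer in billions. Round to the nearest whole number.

Each bank lends a fraction (1 − rr) = 0.7570 of the deposit it receives, so Bank 4 receives 850·0.7570^3 and lends 850·0.7570^4 ≈ 279.1274 billion.

C$279 billion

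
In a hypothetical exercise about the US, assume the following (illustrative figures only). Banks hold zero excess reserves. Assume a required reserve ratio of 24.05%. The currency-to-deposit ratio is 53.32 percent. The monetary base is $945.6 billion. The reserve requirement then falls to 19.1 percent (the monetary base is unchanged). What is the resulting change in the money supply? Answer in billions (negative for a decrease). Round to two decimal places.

$128.08 billion

Initially m₁ = (1 + 0.5332) / (0.2405 + 0.5332) ≈ 1.981647, so M₁ = 1.981647 × 945.6 ≈ 1873.8454 billion.
After the change m₂ = (1 + 0.5332) / (0.191 + 0.5332) ≈ 2.117095, so M₂ = 2.117095 × 945.6 ≈ 2001.925 billion.
ΔM = M₂ − M₁ = 2001.925 − 1873.8454 = 128.0796 billion.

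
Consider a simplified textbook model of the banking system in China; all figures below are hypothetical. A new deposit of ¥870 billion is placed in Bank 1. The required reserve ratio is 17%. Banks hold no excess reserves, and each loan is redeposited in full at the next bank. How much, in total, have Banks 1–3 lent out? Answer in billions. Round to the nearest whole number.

Bank i lends (1 − rr)^i of the original deposit: Bank 1 lends 870·0.8300 = 722.1000, Bank 2 lends 870·0.8300² = 599.3430, and so on.
Summing a geometric series: total = 870·[0.8300·(1 − 0.8300^3) / (1 − 0.8300)] ≈ 1818.8977 billion.

¥1819 billion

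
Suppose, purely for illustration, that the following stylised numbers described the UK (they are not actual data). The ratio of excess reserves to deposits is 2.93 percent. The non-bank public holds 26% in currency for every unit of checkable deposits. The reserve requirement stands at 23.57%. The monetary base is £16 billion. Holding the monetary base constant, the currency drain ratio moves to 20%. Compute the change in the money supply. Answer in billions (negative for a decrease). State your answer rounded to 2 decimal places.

£2.89 billion

Initially m₁ = (1 + 0.26) / (0.2357 + 0.0293 + 0.26) = 2.4, so M₁ = 2.4 × 16 = 38.4 billion.
After the change m₂ = (1 + 0.2) / (0.2357 + 0.0293 + 0.2) ≈ 2.58065, so M₂ = 2.58065 × 16 = 41.2904 billion.
ΔM = M₂ − M₁ = 41.2904 − 38.4 = 2.8904 billion.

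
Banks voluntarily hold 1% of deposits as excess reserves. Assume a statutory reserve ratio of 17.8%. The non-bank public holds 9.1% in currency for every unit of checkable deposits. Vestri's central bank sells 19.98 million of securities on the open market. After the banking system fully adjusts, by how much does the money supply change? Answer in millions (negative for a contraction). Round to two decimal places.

The money multiplier is m = (1 + c) / (rr + e + c) = (1 + 0.091) / (0.178 + 0.01 + 0.091) ≈ 3.91039.
The sale removes 19.98 million of base, so ΔM = m × ΔMB = 3.91039 × (−19.98) ≈ -78.1296 million.

-78.13 million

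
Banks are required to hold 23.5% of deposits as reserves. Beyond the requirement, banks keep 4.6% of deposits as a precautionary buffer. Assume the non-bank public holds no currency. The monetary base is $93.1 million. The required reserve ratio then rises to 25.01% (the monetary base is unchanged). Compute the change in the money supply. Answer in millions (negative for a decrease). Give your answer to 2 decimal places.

-16.90 million

Initially m₁ = 1 / (0.235 + 0.046) ≈ 3.55872, so M₁ = 3.55872 × 93.1 ≈ 331.3168 million.
After the change m₂ = 1 / (0.2501 + 0.046) ≈ 3.37724, so M₂ = 3.37724 × 93.1 ≈ 314.421 million.
ΔM = M₂ − M₁ = 314.421 − 331.3168 = -16.8958 million.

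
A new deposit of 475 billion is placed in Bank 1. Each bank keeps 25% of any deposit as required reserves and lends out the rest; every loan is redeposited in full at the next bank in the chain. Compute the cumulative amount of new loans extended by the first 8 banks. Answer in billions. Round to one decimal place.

1282.3 billion

Bank i lends (1 − rr)^i of the original deposit: Bank 1 lends 475·0.7500 = 356.2500, Bank 2 lends 475·0.7500² = 267.1875, and so on.
Summing a geometric series: total = 475·[0.7500·(1 − 0.7500^8) / (1 − 0.7500)] ≈ 1282.3391 billion.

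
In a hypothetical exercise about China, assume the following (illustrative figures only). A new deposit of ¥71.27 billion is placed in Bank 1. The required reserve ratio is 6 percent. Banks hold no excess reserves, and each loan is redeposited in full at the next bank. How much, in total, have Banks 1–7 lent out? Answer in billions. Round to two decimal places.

Bank i lends (1 − rr)^i of the original deposit: Bank 1 lends 71.27·0.9400 = 66.9938, Bank 2 lends 71.27·0.9400² ≈ 62.9742, and so on.
Summing a geometric series: total = 71.27·[0.9400·(1 − 0.9400^7) / (1 − 0.9400)] ≈ 392.4970 billion.

¥392.50 billion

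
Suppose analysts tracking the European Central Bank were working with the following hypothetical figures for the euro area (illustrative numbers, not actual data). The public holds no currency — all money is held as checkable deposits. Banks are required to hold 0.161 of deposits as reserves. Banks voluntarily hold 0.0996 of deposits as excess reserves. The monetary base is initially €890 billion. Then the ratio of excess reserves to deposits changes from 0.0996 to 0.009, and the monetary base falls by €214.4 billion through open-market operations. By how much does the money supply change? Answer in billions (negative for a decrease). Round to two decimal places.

€558.92 billion

Before: m₁ = 1 / (0.161 + 0.0996) ≈ 3.837299, MB₁ = 890, so M₁ = 3.837299 × 890 ≈ 3415.1961 billion.
After: m₂ = 1 / (0.161 + 0.009) ≈ 5.882353, MB₂ = 890 − 214.4 = 675.6, so M₂ = 5.882353 × 675.6 ≈ 3974.1177 billion.
ΔM = M₂ − M₁ = 3974.1177 − 3415.1961 = 558.9216 billion.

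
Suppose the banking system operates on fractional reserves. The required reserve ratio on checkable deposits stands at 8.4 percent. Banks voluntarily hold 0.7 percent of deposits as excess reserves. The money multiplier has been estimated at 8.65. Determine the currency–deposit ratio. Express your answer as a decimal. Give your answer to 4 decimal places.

0.0278

Using m = 8.65. From m = (1 + c)/(c + rr + e), rearranging gives 1 + c = m·(c + rr + e), so c·(1 − m) = m·(rr + e) − 1.
Hence c = [m·(rr + e) − 1]/(1 − m) = [8.65 × (0.084 + 0.007) − 1] / (1 − 8.65) ≈ 0.027824.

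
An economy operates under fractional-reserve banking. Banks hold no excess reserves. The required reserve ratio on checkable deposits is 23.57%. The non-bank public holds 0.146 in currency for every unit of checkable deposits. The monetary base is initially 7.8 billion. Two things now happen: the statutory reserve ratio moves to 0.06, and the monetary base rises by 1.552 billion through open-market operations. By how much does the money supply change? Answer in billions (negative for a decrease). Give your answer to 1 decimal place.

28.6 billion

Before: m₁ = (1 + 0.146) / (0.2357 + 0.146) ≈ 3.0024, MB₁ = 7.8, so M₁ = 3.0024 × 7.8 ≈ 23.4187 billion.
After: m₂ = (1 + 0.146) / (0.06 + 0.146) ≈ 5.5631, MB₂ = 7.8 + 1.552 = 9.352, so M₂ = 5.5631 × 9.352 ≈ 52.0261 billion.
ΔM = M₂ − M₁ = 52.0261 − 23.4187 = 28.6074 billion.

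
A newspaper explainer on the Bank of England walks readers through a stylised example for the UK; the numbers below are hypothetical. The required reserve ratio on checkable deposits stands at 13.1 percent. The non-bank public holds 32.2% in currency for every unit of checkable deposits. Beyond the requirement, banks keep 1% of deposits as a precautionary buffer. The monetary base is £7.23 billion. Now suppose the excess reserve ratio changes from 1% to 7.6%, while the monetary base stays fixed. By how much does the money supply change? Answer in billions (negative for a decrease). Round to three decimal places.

-2.576 billion

Initially m₁ = (1 + 0.322) / (0.131 + 0.01 + 0.322) ≈ 2.85529, so M₁ = 2.85529 × 7.23 ≈ 20.6437 billion.
After the change m₂ = (1 + 0.322) / (0.131 + 0.076 + 0.322) ≈ 2.49905, so M₂ = 2.49905 × 7.23 ≈ 18.0681 billion.
ΔM = M₂ − M₁ = 18.0681 − 20.6437 = -2.5756 billion.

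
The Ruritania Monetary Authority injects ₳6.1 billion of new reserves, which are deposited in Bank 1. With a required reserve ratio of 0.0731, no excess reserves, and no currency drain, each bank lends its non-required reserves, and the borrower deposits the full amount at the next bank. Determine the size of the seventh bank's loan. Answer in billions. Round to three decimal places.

Each bank lends a fraction (1 − rr) = 0.9269 of the deposit it receives, so Bank 7 receives 6.1·0.9269^6 and lends 6.1·0.9269^7 ≈ 3.5856 billion.

₳3.586 billion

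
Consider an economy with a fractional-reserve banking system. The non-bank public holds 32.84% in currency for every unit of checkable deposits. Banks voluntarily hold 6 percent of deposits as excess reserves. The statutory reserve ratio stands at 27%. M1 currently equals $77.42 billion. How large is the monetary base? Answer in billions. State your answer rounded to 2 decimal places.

The money multiplier is m = (1 + c) / (rr + e + c) = (1 + 0.3284) / (0.27 + 0.06 + 0.3284) ≈ 2.01762.
MB = M / m = 77.42 / 2.01762 ≈ 38.3719 billion.

$38.37 billion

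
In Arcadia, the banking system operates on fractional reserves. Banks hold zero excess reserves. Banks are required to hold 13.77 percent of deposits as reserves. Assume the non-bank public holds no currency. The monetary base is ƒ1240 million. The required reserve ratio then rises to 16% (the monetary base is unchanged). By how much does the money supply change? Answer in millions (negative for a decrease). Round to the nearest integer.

Initially m₁ = 1 / (0.1377) ≈ 7.26216, so M₁ = 7.26216 × 1240 = 9005.0784 million.
After the change m₂ = 1 / (0.16) = 6.25, so M₂ = 6.25 × 1240 = 7750 million.
ΔM = M₂ − M₁ = 7750 − 9005.0784 = -1255.0784 million.

-1255 million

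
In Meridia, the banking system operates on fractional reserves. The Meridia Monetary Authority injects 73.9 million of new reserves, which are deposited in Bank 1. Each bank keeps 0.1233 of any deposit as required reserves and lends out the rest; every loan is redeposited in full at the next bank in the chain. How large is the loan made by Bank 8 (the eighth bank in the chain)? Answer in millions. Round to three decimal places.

Each bank lends a fraction (1 − rr) = 0.8767 of the deposit it receives, so Bank 8 receives 73.9·0.8767^7 and lends 73.9·0.8767^8 ≈ 25.7901 million.

25.790 million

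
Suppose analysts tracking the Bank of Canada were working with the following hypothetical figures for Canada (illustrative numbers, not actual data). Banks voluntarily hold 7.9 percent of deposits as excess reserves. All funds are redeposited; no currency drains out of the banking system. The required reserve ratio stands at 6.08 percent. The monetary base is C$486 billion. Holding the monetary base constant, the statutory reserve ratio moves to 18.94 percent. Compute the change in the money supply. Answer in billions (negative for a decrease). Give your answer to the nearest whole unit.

-1666 billion

Initially m₁ = 1 / (0.0608 + 0.079) ≈ 7.1531, so M₁ = 7.1531 × 486 = 3476.4066 billion.
After the change m₂ = 1 / (0.1894 + 0.079) ≈ 3.7258, so M₂ = 3.7258 × 486 = 1810.7388 billion.
ΔM = M₂ − M₁ = 1810.7388 − 3476.4066 = -1665.6678 billion.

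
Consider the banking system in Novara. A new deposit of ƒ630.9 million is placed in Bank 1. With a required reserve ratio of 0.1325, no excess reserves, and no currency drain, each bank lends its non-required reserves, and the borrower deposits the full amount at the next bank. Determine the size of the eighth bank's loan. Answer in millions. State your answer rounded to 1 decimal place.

Each bank lends a fraction (1 − rr) = 0.8675 of the deposit it receives, so Bank 8 receives 630.9·0.8675^7 and lends 630.9·0.8675^8 ≈ 202.3561 million.

ƒ202.4 million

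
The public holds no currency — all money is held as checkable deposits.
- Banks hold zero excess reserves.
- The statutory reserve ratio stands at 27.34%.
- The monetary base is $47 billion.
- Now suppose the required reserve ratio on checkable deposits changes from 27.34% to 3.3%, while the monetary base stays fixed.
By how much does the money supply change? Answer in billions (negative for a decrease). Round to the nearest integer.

$1252 billion

Initially m₁ = 1 / (0.2734) ≈ 3.6576, so M₁ = 3.6576 × 47 = 171.9072 billion.
After the change m₂ = 1 / (0.033) ≈ 30.3030, so M₂ = 30.3030 × 47 = 1424.241 billion.
ΔM = M₂ − M₁ = 1424.241 − 171.9072 = 1252.3338 billion.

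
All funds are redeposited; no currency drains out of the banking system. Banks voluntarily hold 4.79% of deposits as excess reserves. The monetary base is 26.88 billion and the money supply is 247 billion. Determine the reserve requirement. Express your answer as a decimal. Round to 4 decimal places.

0.0609

Using m = M/MB = 247/26.88 ≈ 9.188988. Since m = (1 + c)/(c + rr + e), the denominator satisfies c + rr + e = (1 + c)/m = (1 + 0) / 9.188988 ≈ 0.108826.
With c = 0 and e = 0.0479, the reserve requirement is 0.108826 − 0 − 0.0479 = 0.060926.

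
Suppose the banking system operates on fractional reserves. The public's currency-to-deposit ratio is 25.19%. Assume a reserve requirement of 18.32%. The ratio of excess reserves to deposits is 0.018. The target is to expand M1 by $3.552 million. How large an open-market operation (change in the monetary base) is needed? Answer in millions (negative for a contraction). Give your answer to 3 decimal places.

The money multiplier is m = (1 + c) / (rr + e + c) = (1 + 0.2519) / (0.1832 + 0.018 + 0.2519) ≈ 2.76297.
ΔMB = ΔM / m = (+3.552) / 2.76297 ≈ 1.2856 million.

$1.286 million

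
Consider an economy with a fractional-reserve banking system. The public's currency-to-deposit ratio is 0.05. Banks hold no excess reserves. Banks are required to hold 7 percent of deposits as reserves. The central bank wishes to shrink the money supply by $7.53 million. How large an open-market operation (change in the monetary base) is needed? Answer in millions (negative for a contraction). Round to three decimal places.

-0.861 million

The money multiplier is m = (1 + c) / (rr + c) = (1 + 0.05) / (0.07 + 0.05) = 8.75.
ΔMB = ΔM / m = (−7.53) / 8.75 ≈ -0.8606 million.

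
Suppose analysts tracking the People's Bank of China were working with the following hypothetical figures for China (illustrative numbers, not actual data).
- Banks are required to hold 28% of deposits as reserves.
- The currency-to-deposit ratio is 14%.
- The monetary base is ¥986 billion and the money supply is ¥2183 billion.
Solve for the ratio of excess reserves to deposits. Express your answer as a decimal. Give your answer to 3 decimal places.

Using m = M/MB = 2183/986 ≈ 2.213996. Since m = (1 + c)/(c + rr + e), the denominator satisfies c + rr + e = (1 + c)/m = (1 + 0.14) / 2.213996 ≈ 0.514906.
With c = 0.14 and rr = 0.28, the ratio of excess reserves to deposits is 0.514906 − 0.14 − 0.28 = 0.094906.

0.095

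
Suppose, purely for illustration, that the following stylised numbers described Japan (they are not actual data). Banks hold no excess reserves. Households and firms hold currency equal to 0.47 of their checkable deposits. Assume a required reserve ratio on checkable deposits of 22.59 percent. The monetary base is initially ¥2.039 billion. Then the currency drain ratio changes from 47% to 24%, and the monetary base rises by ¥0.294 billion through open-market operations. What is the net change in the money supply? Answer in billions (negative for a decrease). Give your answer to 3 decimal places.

Before: m₁ = (1 + 0.47) / (0.2259 + 0.47) ≈ 2.11237, MB₁ = 2.039, so M₁ = 2.11237 × 2.039 ≈ 4.3071 billion.
After: m₂ = (1 + 0.24) / (0.2259 + 0.24) ≈ 2.66152, MB₂ = 2.039 + 0.294 = 2.333, so M₂ = 2.66152 × 2.333 ≈ 6.2093 billion.
ΔM = M₂ − M₁ = 6.2093 − 4.3071 = 1.9022 billion.

¥1.902 billion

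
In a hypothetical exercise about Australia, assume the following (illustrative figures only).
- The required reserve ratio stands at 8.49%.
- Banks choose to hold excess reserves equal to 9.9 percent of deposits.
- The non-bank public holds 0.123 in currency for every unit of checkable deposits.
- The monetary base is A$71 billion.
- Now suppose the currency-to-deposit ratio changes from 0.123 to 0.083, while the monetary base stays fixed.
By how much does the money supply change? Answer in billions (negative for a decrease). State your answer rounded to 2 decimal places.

A$28.30 billion

Initially m₁ = (1 + 0.123) / (0.0849 + 0.099 + 0.123) ≈ 3.65917, so M₁ = 3.65917 × 71 ≈ 259.8011 billion.
After the change m₂ = (1 + 0.083) / (0.0849 + 0.099 + 0.083) ≈ 4.05770, so M₂ = 4.05770 × 71 = 288.0967 billion.
ΔM = M₂ − M₁ = 288.0967 − 259.8011 = 28.2956 billion.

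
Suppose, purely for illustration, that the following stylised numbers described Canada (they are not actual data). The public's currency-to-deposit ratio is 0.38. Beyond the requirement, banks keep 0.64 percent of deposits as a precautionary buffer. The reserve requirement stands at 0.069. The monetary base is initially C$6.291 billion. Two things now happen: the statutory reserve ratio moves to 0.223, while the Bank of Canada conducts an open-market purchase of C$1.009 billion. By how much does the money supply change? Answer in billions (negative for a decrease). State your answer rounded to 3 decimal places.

Before: m₁ = (1 + 0.38) / (0.069 + 0.0064 + 0.38) ≈ 3.03030, MB₁ = 6.291, so M₁ = 3.03030 × 6.291 ≈ 19.0636 billion.
After: m₂ = (1 + 0.38) / (0.223 + 0.0064 + 0.38) ≈ 2.26452, MB₂ = 6.291 + 1.009 = 7.3, so M₂ = 2.26452 × 7.3 ≈ 16.531 billion.
ΔM = M₂ − M₁ = 16.531 − 19.0636 = -2.5326 billion.

-2.533 billion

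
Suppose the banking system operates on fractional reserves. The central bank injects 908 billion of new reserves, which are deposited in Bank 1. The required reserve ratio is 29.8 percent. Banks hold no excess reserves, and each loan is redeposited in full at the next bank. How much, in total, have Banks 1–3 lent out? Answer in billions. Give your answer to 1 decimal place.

Bank i lends (1 − rr)^i of the original deposit: Bank 1 lends 908·0.7020 = 637.4160, Bank 2 lends 908·0.7020² ≈ 447.4660, and so on.
Summing a geometric series: total = 908·[0.7020·(1 − 0.7020^3) / (1 − 0.7020)] ≈ 1399.0032 billion.

1399.0 billion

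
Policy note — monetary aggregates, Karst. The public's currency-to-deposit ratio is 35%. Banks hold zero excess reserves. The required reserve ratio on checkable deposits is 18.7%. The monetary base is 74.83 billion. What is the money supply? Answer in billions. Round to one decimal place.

The money multiplier is m = (1 + c) / (rr + c) = (1 + 0.35) / (0.187 + 0.35) ≈ 2.5140.
So M = m × MB = 2.5140 × 74.83 ≈ 188.1226 billion.

188.1 billion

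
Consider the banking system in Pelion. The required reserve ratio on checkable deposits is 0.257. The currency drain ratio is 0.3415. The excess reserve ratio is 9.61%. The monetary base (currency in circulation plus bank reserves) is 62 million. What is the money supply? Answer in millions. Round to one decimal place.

The money multiplier is m = (1 + c) / (rr + e + c) = (1 + 0.3415) / (0.257 + 0.0961 + 0.3415) ≈ 1.9313.
So M = m × MB = 1.9313 × 62 = 119.7406 million.

119.7 million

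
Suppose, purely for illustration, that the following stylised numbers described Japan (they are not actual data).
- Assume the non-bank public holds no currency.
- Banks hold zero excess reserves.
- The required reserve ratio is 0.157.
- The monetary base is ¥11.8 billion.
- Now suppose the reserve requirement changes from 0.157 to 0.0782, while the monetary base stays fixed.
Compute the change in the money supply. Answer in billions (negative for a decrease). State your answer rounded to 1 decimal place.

Initially m₁ = 1 / (0.157) ≈ 6.3694, so M₁ = 6.3694 × 11.8 ≈ 75.1589 billion.
After the change m₂ = 1 / (0.0782) ≈ 12.7877, so M₂ = 12.7877 × 11.8 ≈ 150.8949 billion.
ΔM = M₂ − M₁ = 150.8949 − 75.1589 = 75.736 billion.

¥75.7 billion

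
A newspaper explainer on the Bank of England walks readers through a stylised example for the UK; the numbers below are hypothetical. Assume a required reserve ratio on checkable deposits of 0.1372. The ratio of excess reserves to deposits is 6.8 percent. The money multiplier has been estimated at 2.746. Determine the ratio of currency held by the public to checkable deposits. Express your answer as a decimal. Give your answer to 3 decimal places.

Using m = 2.746. From m = (1 + c)/(c + rr + e), rearranging gives 1 + c = m·(c + rr + e), so c·(1 − m) = m·(rr + e) − 1.
Hence c = [m·(rr + e) − 1]/(1 − m) = [2.746 × (0.1372 + 0.068) − 1] / (1 − 2.746) ≈ 0.250012.

0.250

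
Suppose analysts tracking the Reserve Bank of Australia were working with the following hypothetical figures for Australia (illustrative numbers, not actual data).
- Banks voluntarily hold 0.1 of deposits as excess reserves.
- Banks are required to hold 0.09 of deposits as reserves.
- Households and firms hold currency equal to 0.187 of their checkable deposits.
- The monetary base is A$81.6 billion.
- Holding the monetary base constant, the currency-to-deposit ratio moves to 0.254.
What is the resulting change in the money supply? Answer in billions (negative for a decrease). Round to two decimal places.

-26.46 billion

Initially m₁ = (1 + 0.187) / (0.09 + 0.1 + 0.187) ≈ 3.14854, so M₁ = 3.14854 × 81.6 ≈ 256.9209 billion.
After the change m₂ = (1 + 0.254) / (0.09 + 0.1 + 0.254) ≈ 2.82432, so M₂ = 2.82432 × 81.6 ≈ 230.4645 billion.
ΔM = M₂ − M₁ = 230.4645 − 256.9209 = -26.4564 billion.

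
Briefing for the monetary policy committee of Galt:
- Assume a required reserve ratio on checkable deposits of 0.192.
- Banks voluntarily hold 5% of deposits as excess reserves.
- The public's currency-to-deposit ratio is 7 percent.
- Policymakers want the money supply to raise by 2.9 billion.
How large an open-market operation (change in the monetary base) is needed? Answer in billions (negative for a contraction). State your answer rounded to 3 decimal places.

0.846 billion

The money multiplier is m = (1 + c) / (rr + e + c) = (1 + 0.07) / (0.192 + 0.05 + 0.07) ≈ 3.42949.
ΔMB = ΔM / m = (+2.9) / 3.42949 ≈ 0.8456 billion.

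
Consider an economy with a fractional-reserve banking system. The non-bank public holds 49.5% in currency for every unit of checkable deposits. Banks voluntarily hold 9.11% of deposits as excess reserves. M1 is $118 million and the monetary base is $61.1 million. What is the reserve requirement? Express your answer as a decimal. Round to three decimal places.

Using m = M/MB = 118/61.1 ≈ 1.931260. Since m = (1 + c)/(c + rr + e), the denominator satisfies c + rr + e = (1 + c)/m = (1 + 0.495) / 1.931260 ≈ 0.774106.
With c = 0.495 and e = 0.0911, the reserve requirement is 0.774106 − 0.495 − 0.0911 = 0.188006.

0.188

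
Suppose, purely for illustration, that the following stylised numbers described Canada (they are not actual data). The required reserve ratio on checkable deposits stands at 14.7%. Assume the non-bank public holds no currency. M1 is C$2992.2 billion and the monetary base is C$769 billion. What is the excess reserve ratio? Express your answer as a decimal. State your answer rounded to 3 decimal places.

Using m = M/MB = 2992.2/769 ≈ 3.891027. Since m = (1 + c)/(c + rr + e), the denominator satisfies c + rr + e = (1 + c)/m = (1 + 0) / 3.891027 ≈ 0.257002.
With c = 0 and rr = 0.147, the excess reserve ratio is 0.257002 − 0 − 0.147 = 0.110002.

0.110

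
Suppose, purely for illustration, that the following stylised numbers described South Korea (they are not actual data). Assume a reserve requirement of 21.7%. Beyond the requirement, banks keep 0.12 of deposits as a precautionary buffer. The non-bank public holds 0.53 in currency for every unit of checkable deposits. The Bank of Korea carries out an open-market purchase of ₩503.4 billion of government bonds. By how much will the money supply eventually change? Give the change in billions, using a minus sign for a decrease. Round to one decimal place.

The money multiplier is m = (1 + c) / (rr + e + c) = (1 + 0.53) / (0.217 + 0.12 + 0.53) ≈ 1.76471.
The purchase adds 503.4 billion of base, so ΔM = m × ΔMB = 1.76471 × (+503.4) ≈ 888.355 billion.

₩888.4 billion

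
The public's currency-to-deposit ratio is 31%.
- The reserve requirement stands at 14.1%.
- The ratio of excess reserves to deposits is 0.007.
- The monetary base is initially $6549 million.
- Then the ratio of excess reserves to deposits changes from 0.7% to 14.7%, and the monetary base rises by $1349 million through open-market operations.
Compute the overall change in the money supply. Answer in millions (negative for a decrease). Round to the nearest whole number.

Before: m₁ = (1 + 0.31) / (0.141 + 0.007 + 0.31) ≈ 2.86026, MB₁ = 6549, so M₁ = 2.86026 × 6549 ≈ 18731.8427 million.
After: m₂ = (1 + 0.31) / (0.141 + 0.147 + 0.31) ≈ 2.19064, MB₂ = 6549 + 1349 = 7898, so M₂ = 2.19064 × 7898 ≈ 17301.6747 million.
ΔM = M₂ − M₁ = 17301.6747 − 18731.8427 = -1430.168 million.

-1430 million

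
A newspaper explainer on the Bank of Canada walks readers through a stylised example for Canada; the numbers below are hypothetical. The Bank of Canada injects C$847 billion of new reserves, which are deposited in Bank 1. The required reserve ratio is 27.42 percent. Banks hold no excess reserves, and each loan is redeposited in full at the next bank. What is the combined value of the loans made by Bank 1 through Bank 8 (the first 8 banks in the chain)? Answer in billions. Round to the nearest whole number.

C$2069 billion

Bank i lends (1 − rr)^i of the original deposit: Bank 1 lends 847·0.7258 = 614.7526, Bank 2 lends 847·0.7258² ≈ 446.1874, and so on.
Summing a geometric series: total = 847·[0.7258·(1 − 0.7258^8) / (1 − 0.7258)] ≈ 2069.3353 billion.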